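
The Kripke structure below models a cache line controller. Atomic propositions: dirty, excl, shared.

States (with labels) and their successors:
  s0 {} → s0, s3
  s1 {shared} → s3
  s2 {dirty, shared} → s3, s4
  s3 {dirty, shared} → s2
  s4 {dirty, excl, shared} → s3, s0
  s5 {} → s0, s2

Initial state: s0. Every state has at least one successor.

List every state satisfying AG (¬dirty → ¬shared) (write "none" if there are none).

{s0, s2, s3, s4, s5}

States satisfying ¬dirty → ¬shared: {s0, s2, s3, s4, s5}.
States satisfying AG (¬dirty → ¬shared): {s0, s2, s3, s4, s5}.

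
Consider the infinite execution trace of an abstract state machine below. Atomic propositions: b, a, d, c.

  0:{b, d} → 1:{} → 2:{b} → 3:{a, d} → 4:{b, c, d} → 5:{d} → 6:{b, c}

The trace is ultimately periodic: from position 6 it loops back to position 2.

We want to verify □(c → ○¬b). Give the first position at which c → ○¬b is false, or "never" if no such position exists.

Check c → ○¬b at each position in order: 0 ✓, 1 ✓, 2 ✓, 3 ✓, 4 ✓, 5 ✓.
At position 6 the labels are {b, c} and the next position 2 has {b}, so c → ○¬b is false there. This is the first violation.

6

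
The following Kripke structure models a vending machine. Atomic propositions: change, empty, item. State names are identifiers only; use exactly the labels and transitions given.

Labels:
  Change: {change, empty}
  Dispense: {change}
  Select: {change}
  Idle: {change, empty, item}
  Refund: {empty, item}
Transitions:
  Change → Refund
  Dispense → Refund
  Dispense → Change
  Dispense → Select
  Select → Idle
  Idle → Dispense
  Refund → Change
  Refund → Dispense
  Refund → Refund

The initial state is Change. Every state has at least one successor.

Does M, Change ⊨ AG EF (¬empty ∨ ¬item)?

States satisfying EF (¬empty ∨ ¬item): {Change, Dispense, Select, Idle, Refund}.
States satisfying AG EF (¬empty ∨ ¬item): {Change, Dispense, Select, Idle, Refund}.
Every state reachable from Change satisfies EF (¬empty ∨ ¬item).
Change ∈ Sat(AG EF (¬empty ∨ ¬item)).

Yes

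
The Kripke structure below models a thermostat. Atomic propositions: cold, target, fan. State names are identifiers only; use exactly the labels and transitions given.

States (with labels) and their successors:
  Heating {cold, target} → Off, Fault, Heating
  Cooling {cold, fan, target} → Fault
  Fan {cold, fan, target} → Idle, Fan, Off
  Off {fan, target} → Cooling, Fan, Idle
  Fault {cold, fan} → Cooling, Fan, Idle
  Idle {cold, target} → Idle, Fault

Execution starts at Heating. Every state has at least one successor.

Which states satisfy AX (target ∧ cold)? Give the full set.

States satisfying target ∧ cold: {Heating, Cooling, Fan, Idle}.
States satisfying AX (target ∧ cold): {Off, Fault}.

{Off, Fault}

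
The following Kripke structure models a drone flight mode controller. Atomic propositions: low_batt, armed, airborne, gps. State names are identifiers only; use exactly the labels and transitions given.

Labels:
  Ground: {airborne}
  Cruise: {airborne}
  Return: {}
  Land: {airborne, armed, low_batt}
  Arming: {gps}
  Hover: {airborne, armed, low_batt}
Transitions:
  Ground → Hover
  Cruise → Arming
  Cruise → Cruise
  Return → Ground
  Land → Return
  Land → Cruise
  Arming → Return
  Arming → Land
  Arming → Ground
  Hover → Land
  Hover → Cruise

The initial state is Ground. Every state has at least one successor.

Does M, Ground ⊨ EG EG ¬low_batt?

No

States satisfying EG ¬low_batt: {Cruise}.
States satisfying EG EG ¬low_batt: {Cruise}.
No suitable path/successor from Ground witnesses the formula.
Ground ∉ Sat(EG EG ¬low_batt).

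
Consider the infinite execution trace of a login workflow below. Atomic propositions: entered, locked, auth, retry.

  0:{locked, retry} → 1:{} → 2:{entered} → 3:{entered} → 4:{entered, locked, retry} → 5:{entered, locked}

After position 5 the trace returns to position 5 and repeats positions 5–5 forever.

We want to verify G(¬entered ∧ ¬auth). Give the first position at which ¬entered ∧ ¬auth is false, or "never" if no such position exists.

Check ¬entered ∧ ¬auth at each position in order: 0 ✓, 1 ✓.
At position 2 the labels are {entered}, so ¬entered ∧ ¬auth is false there. This is the first violation.

2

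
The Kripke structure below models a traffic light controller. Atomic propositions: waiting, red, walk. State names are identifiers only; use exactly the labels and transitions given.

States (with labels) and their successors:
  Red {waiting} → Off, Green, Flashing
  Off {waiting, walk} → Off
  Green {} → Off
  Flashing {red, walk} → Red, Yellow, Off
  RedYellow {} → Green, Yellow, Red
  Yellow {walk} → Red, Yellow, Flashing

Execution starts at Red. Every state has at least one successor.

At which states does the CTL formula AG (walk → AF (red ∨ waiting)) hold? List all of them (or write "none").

States satisfying walk → AF (red ∨ waiting): {Red, Off, Green, Flashing, RedYellow}.
States satisfying AG (walk → AF (red ∨ waiting)): {Off, Green}.

{Off, Green}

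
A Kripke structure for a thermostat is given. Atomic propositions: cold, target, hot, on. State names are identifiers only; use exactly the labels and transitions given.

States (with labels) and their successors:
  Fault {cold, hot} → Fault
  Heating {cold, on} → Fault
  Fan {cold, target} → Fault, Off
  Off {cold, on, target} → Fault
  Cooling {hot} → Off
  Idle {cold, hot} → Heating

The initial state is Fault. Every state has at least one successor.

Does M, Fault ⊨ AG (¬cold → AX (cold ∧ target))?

States satisfying ¬cold → AX (cold ∧ target): {Fault, Heating, Fan, Off, Cooling, Idle}.
States satisfying AG (¬cold → AX (cold ∧ target)): {Fault, Heating, Fan, Off, Cooling, Idle}.
Every state reachable from Fault satisfies ¬cold → AX (cold ∧ target).
Fault ∈ Sat(AG (¬cold → AX (cold ∧ target))).

Holds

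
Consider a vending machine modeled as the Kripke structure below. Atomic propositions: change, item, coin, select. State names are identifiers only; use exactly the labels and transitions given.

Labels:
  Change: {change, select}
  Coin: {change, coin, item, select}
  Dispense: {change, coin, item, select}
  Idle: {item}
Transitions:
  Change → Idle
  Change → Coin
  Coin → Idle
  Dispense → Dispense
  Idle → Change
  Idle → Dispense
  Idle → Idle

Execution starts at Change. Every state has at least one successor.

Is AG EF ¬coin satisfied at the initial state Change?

Does not hold

States satisfying EF ¬coin: {Change, Coin, Idle}.
States satisfying AG EF ¬coin: ∅.
Dispense is reachable from Change and violates EF ¬coin, so AG fails at Change.
Change ∉ Sat(AG EF ¬coin).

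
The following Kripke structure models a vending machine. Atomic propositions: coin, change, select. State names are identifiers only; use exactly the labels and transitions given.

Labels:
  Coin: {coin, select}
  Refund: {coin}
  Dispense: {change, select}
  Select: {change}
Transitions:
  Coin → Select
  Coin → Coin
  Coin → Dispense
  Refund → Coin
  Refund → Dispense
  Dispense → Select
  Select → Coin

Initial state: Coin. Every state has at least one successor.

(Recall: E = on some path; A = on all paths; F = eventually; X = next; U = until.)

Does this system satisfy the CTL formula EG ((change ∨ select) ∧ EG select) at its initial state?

Yes

States satisfying (change ∨ select) ∧ EG select: {Coin}.
States satisfying EG ((change ∨ select) ∧ EG select): {Coin}.
Coin ∈ Sat(EG ((change ∨ select) ∧ EG select)).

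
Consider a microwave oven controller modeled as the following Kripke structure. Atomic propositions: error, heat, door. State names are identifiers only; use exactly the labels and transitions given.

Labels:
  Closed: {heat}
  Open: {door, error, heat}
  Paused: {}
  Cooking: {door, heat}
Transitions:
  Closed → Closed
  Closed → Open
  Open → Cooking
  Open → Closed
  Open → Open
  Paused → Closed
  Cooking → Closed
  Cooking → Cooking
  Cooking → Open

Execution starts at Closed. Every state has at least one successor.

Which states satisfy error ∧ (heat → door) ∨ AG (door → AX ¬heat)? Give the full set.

{Open}

States satisfying heat → door: {Open, Paused, Cooking}.
States satisfying error ∧ (heat → door): {Open}.
States satisfying door → AX ¬heat: {Closed, Paused}.
States satisfying AG (door → AX ¬heat): ∅.
States satisfying error ∧ (heat → door) ∨ AG (door → AX ¬heat): {Open}.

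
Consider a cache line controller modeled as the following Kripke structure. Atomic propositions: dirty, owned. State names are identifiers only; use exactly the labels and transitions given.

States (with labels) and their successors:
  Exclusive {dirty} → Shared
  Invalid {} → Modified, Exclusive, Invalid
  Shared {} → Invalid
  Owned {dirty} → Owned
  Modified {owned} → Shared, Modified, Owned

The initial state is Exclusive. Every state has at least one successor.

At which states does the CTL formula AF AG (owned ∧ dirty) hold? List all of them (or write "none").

none

States satisfying AG (owned ∧ dirty): ∅.
States satisfying AF AG (owned ∧ dirty): ∅.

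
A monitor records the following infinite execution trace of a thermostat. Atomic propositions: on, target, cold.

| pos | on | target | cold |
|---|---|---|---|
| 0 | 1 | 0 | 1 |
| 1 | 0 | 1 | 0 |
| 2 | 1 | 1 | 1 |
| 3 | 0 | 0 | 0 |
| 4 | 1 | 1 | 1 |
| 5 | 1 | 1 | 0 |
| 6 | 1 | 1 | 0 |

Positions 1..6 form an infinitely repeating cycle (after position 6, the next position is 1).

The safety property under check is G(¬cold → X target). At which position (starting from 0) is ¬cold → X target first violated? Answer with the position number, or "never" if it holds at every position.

never

¬cold → X target holds at every position 0..6, and those are all the positions the trace ever visits, so the invariant G(¬cold → X target) is never violated.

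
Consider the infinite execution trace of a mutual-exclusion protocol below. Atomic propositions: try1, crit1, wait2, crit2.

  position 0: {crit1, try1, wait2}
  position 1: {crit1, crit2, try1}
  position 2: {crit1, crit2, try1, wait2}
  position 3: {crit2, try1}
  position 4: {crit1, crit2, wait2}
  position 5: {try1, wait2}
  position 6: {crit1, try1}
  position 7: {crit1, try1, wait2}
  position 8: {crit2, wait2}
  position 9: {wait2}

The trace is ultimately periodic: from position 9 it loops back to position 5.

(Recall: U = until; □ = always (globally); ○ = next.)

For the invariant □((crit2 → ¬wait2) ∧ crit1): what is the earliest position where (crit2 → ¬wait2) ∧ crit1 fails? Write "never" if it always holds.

2

Check (crit2 → ¬wait2) ∧ crit1 at each position in order: 0 ✓, 1 ✓.
At position 2 the labels are {crit1, crit2, try1, wait2}, so (crit2 → ¬wait2) ∧ crit1 is false there. This is the first violation.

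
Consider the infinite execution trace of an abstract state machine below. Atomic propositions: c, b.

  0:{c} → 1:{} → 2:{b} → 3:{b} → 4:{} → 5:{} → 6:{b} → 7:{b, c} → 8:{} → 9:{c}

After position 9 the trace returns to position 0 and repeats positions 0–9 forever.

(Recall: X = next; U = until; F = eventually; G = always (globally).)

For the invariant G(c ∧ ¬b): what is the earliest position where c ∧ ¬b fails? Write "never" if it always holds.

1

Check c ∧ ¬b at each position in order: 0 ✓.
At position 1 the labels are {}, so c ∧ ¬b is false there. This is the first violation.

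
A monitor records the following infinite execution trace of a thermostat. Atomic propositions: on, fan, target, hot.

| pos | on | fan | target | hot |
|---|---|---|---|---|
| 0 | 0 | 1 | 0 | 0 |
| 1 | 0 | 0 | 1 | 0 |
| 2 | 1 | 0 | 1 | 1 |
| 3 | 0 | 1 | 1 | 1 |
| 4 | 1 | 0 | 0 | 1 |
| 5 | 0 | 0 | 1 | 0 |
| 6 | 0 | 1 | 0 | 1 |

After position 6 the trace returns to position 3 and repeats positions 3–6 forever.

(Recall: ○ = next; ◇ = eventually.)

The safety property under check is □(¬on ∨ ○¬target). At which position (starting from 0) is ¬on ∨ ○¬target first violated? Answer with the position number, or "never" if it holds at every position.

Check ¬on ∨ ○¬target at each position in order: 0 ✓, 1 ✓.
At position 2 the labels are {hot, on, target} and the next position 3 has {fan, hot, target}, so ¬on ∨ ○¬target is false there. This is the first violation.

2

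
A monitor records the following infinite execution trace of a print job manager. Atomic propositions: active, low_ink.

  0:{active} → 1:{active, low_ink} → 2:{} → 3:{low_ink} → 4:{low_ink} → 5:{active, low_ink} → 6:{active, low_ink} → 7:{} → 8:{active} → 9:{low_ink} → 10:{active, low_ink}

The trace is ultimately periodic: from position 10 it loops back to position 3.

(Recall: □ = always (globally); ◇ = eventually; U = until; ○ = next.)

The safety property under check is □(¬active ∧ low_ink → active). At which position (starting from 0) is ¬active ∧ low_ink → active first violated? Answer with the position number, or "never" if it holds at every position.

Check ¬active ∧ low_ink → active at each position in order: 0 ✓, 1 ✓, 2 ✓.
At position 3 the labels are {low_ink}, so ¬active ∧ low_ink → active is false there. This is the first violation.

3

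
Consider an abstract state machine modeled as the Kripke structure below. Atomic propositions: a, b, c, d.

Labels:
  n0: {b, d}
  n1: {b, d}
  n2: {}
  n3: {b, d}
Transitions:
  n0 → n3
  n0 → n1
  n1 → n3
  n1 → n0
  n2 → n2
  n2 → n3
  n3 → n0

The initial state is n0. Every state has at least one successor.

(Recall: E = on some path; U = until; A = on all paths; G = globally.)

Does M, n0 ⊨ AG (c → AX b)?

Yes

States satisfying c → AX b: {n0, n1, n2, n3}.
States satisfying AG (c → AX b): {n0, n1, n2, n3}.
Every state reachable from n0 satisfies c → AX b.
n0 ∈ Sat(AG (c → AX b)).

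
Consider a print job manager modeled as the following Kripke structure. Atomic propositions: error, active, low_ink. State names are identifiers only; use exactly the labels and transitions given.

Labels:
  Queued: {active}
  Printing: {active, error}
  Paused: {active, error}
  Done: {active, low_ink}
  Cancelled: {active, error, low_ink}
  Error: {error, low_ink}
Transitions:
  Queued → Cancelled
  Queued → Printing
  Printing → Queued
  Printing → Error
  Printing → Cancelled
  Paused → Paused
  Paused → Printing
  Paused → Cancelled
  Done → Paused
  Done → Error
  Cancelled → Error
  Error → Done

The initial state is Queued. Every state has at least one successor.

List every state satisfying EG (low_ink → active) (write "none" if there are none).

{Queued, Printing, Paused, Done}

States satisfying low_ink → active: {Queued, Printing, Paused, Done, Cancelled}.
States satisfying EG (low_ink → active): {Queued, Printing, Paused, Done}.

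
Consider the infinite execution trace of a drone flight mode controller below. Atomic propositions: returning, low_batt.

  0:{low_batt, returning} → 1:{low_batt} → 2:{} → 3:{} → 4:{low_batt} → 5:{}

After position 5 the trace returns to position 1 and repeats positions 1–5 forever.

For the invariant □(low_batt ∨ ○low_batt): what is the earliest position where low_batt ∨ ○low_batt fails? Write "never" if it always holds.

2

Check low_batt ∨ ○low_batt at each position in order: 0 ✓, 1 ✓.
At position 2 the labels are {} and the next position 3 has {}, so low_batt ∨ ○low_batt is false there. This is the first violation.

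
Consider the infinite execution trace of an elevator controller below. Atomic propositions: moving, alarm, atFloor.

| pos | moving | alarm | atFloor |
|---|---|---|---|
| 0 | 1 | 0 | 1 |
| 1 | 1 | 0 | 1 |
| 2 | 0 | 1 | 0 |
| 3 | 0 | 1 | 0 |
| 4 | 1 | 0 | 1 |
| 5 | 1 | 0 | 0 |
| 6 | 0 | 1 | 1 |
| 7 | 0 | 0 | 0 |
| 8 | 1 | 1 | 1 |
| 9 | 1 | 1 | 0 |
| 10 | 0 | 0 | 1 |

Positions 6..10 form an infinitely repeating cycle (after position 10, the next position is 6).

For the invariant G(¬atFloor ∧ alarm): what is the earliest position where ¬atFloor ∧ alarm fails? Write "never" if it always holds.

0

At position 0 the labels are {atFloor, moving}, so ¬atFloor ∧ alarm is false there. This is the first violation.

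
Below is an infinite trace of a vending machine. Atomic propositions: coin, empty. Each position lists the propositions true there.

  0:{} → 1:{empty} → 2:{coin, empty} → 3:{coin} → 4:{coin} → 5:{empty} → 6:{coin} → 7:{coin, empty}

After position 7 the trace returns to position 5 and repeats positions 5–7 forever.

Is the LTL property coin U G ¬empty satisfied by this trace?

Violated

Walking from position 0: at position 0, G ¬empty has not yet held and coin fails, so coin U G ¬empty is false.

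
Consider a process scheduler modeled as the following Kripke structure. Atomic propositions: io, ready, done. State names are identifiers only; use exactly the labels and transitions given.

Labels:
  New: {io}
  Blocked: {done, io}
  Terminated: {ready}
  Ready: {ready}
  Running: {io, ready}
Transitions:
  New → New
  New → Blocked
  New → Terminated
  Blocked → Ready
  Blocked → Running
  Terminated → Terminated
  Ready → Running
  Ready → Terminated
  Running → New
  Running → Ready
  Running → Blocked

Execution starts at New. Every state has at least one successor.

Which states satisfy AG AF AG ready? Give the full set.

States satisfying AF AG ready: {Terminated}.
States satisfying AG AF AG ready: {Terminated}.

{Terminated}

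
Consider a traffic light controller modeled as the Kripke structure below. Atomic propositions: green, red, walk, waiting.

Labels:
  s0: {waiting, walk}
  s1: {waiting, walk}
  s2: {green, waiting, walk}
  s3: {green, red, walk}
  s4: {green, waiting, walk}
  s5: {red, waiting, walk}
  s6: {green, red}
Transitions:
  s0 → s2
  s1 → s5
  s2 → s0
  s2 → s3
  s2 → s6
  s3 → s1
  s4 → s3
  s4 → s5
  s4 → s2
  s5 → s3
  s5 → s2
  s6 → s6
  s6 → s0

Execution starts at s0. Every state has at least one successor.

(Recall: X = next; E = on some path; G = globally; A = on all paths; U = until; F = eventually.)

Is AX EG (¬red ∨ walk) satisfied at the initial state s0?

Satisfied

States satisfying EG (¬red ∨ walk): {s0, s1, s2, s3, s4, s5}.
States satisfying AX EG (¬red ∨ walk): {s0, s1, s3, s4, s5}.
s0 ∈ Sat(AX EG (¬red ∨ walk)).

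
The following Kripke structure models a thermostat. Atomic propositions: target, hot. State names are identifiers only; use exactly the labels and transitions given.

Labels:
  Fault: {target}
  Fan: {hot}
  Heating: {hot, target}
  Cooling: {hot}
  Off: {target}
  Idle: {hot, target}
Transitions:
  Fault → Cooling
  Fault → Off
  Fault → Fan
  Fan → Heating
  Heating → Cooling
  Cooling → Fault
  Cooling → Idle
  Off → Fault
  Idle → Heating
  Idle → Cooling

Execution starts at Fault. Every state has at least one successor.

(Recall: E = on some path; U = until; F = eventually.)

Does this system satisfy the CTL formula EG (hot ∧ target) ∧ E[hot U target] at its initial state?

Does not hold

States satisfying hot ∧ target: {Heating, Idle}.
States satisfying EG (hot ∧ target): ∅.
States satisfying hot: {Fan, Heating, Cooling, Idle}.
States satisfying target: {Fault, Heating, Off, Idle}.
States satisfying E[hot U target]: {Fault, Fan, Heating, Cooling, Off, Idle}.
States satisfying EG (hot ∧ target) ∧ E[hot U target]: ∅.
Fault ∉ Sat(EG (hot ∧ target) ∧ E[hot U target]).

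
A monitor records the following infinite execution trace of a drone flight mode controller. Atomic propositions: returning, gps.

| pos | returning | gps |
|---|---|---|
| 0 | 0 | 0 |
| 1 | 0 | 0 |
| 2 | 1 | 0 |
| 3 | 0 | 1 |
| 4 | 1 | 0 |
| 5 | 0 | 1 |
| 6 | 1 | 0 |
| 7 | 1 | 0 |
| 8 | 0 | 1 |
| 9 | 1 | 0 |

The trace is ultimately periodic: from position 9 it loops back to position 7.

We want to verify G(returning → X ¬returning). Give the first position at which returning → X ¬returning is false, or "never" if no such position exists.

Check returning → X ¬returning at each position in order: 0 ✓, 1 ✓, 2 ✓, 3 ✓, 4 ✓, 5 ✓.
At position 6 the labels are {returning} and the next position 7 has {returning}, so returning → X ¬returning is false there. This is the first violation.

6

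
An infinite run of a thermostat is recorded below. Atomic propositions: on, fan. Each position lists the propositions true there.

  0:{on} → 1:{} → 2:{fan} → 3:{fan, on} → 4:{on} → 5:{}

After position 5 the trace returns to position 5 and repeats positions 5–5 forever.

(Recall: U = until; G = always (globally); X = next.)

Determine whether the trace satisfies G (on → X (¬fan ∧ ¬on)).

Violated

on → X (¬fan ∧ ¬on) must hold at every position from 0 onward. It fails at position 3, so G (on → X (¬fan ∧ ¬on)) is false.
Positions where on holds: 0, 3, 4.
Check X (¬fan ∧ ¬on) at each: 0→ok, 3→fails, 4→ok.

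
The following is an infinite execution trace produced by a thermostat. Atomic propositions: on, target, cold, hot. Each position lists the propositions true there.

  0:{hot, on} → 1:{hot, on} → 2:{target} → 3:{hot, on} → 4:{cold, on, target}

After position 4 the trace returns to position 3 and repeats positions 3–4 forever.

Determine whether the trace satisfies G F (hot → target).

Yes

F (hot → target) holds at every position 0..4, and those are all positions ever visited, so G F (hot → target) holds.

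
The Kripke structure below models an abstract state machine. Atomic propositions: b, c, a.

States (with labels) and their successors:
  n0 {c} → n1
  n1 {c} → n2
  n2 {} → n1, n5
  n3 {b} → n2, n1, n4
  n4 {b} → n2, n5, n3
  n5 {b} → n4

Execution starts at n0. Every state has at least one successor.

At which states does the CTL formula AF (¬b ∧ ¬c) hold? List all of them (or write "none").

{n0, n1, n2}

States satisfying ¬b ∧ ¬c: {n2}.
States satisfying AF (¬b ∧ ¬c): {n0, n1, n2}.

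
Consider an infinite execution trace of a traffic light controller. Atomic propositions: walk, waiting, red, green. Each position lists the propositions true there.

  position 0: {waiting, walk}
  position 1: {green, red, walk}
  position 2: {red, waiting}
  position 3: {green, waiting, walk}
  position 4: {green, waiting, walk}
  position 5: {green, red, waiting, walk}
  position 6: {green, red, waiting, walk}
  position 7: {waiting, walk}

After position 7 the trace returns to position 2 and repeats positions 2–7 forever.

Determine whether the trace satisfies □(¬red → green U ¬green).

¬red → green U ¬green holds at every position 0..7, and those are all positions ever visited, so □(¬red → green U ¬green) holds.
Positions where ¬red holds: 0, 3, 4, 7.
Check green U ¬green at each: 0→ok, 3→ok, 4→ok, 7→ok.

Satisfied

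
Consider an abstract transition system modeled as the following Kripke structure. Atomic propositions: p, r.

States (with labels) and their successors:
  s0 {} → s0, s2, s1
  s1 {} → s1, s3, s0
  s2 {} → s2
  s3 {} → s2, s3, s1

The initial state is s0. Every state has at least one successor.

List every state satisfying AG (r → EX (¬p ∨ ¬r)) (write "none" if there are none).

{s0, s1, s2, s3}

States satisfying r → EX (¬p ∨ ¬r): {s0, s1, s2, s3}.
States satisfying AG (r → EX (¬p ∨ ¬r)): {s0, s1, s2, s3}.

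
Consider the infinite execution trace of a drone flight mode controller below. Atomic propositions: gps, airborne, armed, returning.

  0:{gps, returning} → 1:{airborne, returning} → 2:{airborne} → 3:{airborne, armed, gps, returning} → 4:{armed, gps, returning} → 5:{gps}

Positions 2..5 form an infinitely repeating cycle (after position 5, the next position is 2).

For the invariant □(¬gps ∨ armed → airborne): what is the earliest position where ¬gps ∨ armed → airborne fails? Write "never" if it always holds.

4

Check ¬gps ∨ armed → airborne at each position in order: 0 ✓, 1 ✓, 2 ✓, 3 ✓.
At position 4 the labels are {armed, gps, returning}, so ¬gps ∨ armed → airborne is false there. This is the first violation.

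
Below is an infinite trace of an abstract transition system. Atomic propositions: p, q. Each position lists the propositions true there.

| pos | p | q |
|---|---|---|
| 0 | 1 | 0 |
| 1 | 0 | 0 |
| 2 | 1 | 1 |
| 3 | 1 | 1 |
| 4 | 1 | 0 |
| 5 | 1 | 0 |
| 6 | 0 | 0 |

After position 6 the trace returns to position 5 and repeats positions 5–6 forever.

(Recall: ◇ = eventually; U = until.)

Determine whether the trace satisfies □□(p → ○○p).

No

□(p → ○○p) must hold at every position from 0 onward. It fails at position 0, so □□(p → ○○p) is false.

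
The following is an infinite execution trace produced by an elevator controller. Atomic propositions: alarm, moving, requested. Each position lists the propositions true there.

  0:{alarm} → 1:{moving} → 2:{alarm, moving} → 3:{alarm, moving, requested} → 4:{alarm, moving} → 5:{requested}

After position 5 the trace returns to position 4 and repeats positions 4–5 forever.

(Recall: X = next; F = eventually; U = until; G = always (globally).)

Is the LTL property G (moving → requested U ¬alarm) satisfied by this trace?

moving → requested U ¬alarm must hold at every position from 0 onward. It fails at position 2, so G (moving → requested U ¬alarm) is false.
Positions where moving holds: 1, 2, 3, 4.
Check requested U ¬alarm at each: 1→ok, 2→fails, 3→fails, 4→fails.

Does not hold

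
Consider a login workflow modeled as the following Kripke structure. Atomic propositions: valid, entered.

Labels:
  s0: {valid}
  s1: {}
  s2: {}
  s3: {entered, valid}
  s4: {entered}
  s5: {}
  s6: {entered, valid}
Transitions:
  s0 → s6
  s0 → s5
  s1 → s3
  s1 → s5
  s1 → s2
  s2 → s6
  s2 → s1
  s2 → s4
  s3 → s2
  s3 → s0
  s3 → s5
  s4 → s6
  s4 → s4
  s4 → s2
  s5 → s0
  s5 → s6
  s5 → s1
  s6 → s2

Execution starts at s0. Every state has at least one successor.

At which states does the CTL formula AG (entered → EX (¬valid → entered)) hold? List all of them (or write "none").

States satisfying entered → EX (¬valid → entered): {s0, s1, s2, s3, s4, s5}.
States satisfying AG (entered → EX (¬valid → entered)): ∅.

none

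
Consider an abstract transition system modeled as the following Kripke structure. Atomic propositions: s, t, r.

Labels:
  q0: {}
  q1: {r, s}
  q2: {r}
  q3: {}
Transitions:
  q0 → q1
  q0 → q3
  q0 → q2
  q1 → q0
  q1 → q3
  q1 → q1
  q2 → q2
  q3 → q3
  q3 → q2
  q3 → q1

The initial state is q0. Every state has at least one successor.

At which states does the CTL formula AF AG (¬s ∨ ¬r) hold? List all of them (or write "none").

{q2}

States satisfying AG (¬s ∨ ¬r): {q2}.
States satisfying AF AG (¬s ∨ ¬r): {q2}.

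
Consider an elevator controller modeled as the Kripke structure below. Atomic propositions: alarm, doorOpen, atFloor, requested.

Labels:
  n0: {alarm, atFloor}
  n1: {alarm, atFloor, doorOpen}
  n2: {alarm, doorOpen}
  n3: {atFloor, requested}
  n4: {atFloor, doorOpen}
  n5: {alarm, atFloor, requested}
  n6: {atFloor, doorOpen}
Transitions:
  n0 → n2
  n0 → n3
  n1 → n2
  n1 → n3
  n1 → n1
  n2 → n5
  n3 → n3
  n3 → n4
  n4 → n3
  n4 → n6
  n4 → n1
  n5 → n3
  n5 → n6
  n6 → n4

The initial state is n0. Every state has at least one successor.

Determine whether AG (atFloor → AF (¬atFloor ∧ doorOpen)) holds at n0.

Violated

States satisfying atFloor → AF (¬atFloor ∧ doorOpen): {n2}.
States satisfying AG (atFloor → AF (¬atFloor ∧ doorOpen)): ∅.
n0 is reachable from n0 and violates atFloor → AF (¬atFloor ∧ doorOpen), so AG fails at n0.
n0 ∉ Sat(AG (atFloor → AF (¬atFloor ∧ doorOpen))).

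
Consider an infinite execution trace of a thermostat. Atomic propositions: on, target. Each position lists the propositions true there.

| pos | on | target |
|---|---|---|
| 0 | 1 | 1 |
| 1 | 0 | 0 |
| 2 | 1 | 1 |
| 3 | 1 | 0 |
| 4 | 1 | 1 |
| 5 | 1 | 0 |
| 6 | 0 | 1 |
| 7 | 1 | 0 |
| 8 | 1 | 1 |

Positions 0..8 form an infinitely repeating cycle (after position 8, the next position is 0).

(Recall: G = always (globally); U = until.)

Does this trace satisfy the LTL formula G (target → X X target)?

No

target → X X target must hold at every position from 0 onward. It fails at position 8, so G (target → X X target) is false.
Positions where target holds: 0, 2, 4, 6, 8.
Check X X target at each: 0→ok, 2→ok, 4→ok, 6→ok, 8→fails.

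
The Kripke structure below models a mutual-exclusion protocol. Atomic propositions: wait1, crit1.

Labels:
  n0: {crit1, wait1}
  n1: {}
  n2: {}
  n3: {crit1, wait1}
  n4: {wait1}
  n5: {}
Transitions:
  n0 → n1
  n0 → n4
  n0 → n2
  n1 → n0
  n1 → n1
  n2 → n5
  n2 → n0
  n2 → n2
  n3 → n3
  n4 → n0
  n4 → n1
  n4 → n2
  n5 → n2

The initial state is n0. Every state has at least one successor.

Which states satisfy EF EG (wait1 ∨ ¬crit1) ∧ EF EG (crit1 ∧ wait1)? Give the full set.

{n3}

States satisfying EG (wait1 ∨ ¬crit1): {n0, n1, n2, n3, n4, n5}.
States satisfying EF EG (wait1 ∨ ¬crit1): {n0, n1, n2, n3, n4, n5}.
States satisfying EG (crit1 ∧ wait1): {n3}.
States satisfying EF EG (crit1 ∧ wait1): {n3}.
States satisfying EF EG (wait1 ∨ ¬crit1) ∧ EF EG (crit1 ∧ wait1): {n3}.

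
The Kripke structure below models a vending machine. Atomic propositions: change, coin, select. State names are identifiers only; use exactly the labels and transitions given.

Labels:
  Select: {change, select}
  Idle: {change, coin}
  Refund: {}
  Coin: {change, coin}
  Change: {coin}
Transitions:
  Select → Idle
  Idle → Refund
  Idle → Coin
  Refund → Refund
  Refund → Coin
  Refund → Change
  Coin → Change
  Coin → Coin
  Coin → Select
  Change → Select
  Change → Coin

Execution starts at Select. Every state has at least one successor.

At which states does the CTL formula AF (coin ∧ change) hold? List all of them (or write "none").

{Select, Idle, Coin, Change}

States satisfying coin ∧ change: {Idle, Coin}.
States satisfying AF (coin ∧ change): {Select, Idle, Coin, Change}.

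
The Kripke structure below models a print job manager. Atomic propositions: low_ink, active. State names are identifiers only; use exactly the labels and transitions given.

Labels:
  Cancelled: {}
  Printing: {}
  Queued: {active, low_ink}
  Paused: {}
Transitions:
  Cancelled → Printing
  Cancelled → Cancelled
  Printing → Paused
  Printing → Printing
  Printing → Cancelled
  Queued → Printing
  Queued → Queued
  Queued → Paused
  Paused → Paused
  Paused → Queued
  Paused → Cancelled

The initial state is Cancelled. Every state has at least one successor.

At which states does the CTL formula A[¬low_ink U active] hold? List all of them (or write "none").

States satisfying ¬low_ink: {Cancelled, Printing, Paused}.
States satisfying active: {Queued}.
States satisfying A[¬low_ink U active]: {Queued}.

{Queued}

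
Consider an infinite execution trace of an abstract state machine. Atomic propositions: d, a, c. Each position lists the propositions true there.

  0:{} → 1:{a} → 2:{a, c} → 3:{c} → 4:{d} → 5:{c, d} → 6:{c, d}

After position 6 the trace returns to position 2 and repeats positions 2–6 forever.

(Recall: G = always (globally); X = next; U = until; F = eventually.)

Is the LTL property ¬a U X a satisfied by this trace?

Satisfied

Walking from position 0: X a first holds at position 0, and ¬a holds at every earlier position along the way, so ¬a U X a holds.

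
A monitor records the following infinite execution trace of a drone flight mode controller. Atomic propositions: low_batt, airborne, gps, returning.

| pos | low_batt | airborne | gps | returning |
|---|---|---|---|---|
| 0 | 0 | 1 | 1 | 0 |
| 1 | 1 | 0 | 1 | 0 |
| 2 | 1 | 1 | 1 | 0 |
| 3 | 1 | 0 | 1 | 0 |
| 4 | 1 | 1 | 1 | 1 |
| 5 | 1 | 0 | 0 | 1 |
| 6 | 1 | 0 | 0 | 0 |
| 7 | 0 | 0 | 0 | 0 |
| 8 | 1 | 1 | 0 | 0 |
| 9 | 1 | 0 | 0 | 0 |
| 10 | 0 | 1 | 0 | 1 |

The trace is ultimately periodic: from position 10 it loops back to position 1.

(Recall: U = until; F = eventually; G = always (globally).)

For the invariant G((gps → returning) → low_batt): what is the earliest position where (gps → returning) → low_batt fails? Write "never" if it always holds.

7

Check (gps → returning) → low_batt at each position in order: 0 ✓, 1 ✓, 2 ✓, 3 ✓, 4 ✓, 5 ✓, 6 ✓.
At position 7 the labels are {}, so (gps → returning) → low_batt is false there. This is the first violation.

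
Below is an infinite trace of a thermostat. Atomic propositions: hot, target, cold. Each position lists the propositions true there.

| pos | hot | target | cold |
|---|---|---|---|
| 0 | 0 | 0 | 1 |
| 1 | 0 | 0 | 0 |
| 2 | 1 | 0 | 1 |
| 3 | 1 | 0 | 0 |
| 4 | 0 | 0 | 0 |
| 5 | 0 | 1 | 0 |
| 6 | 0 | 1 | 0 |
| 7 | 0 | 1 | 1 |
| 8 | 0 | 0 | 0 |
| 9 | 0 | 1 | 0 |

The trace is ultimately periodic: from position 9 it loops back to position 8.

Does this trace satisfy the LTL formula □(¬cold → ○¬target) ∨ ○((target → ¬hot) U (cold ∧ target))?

Satisfied

¬cold → ○¬target must hold at every position from 0 onward. It fails at position 4, so □(¬cold → ○¬target) is false.
Positions where ¬cold holds: 1, 3, 4, 5, 6, 8, 9.
Check ○¬target at each: 1→ok, 3→ok, 4→fails, 5→fails, 6→fails, 8→fails, 9→ok.
The position after 0 is 1; (target → ¬hot) U (cold ∧ target) is true there.
At position 0: □(¬cold → ○¬target) is false; ○((target → ¬hot) U (cold ∧ target)) is true; so □(¬cold → ○¬target) ∨ ○((target → ¬hot) U (cold ∧ target)) is true.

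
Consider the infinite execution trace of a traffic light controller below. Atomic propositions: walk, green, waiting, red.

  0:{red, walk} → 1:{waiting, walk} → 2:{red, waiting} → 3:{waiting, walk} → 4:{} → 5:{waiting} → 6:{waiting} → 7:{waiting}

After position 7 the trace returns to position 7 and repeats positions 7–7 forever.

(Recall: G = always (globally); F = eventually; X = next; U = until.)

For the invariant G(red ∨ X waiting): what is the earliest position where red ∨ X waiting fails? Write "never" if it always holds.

Check red ∨ X waiting at each position in order: 0 ✓, 1 ✓, 2 ✓.
At position 3 the labels are {waiting, walk} and the next position 4 has {}, so red ∨ X waiting is false there. This is the first violation.

3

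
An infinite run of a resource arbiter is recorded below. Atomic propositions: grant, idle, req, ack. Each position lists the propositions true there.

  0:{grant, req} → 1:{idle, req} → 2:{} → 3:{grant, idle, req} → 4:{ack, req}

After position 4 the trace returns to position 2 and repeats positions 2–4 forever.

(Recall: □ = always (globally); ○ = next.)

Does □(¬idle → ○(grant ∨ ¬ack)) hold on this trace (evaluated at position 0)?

Holds

¬idle → ○(grant ∨ ¬ack) holds at every position 0..4, and those are all positions ever visited, so □(¬idle → ○(grant ∨ ¬ack)) holds.
Positions where ¬idle holds: 0, 2, 4.
Check ○(grant ∨ ¬ack) at each: 0→ok, 2→ok, 4→ok.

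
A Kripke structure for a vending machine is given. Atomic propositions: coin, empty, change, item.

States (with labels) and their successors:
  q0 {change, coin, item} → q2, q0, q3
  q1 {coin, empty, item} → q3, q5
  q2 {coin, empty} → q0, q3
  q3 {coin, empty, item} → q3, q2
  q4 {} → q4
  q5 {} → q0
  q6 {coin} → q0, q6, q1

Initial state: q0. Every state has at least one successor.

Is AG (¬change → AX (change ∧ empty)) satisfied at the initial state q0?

States satisfying ¬change → AX (change ∧ empty): {q0}.
States satisfying AG (¬change → AX (change ∧ empty)): ∅.
q2 is reachable from q0 and violates ¬change → AX (change ∧ empty), so AG fails at q0.
q0 ∉ Sat(AG (¬change → AX (change ∧ empty))).

No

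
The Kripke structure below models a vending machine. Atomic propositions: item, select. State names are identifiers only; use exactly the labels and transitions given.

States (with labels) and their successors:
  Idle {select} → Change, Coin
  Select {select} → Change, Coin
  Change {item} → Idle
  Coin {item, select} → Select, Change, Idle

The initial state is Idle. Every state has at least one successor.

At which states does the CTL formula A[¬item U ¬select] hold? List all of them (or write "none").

{Change}

States satisfying ¬item: {Idle, Select}.
States satisfying ¬select: {Change}.
States satisfying A[¬item U ¬select]: {Change}.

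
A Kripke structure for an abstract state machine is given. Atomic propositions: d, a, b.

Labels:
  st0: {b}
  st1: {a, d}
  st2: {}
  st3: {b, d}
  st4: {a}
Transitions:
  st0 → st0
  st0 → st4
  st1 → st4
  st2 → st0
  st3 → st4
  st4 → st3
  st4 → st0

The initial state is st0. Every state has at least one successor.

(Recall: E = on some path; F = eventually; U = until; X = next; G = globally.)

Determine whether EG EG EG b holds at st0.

Satisfied

States satisfying EG EG b: {st0}.
States satisfying EG EG EG b: {st0}.
st0 ∈ Sat(EG EG EG b).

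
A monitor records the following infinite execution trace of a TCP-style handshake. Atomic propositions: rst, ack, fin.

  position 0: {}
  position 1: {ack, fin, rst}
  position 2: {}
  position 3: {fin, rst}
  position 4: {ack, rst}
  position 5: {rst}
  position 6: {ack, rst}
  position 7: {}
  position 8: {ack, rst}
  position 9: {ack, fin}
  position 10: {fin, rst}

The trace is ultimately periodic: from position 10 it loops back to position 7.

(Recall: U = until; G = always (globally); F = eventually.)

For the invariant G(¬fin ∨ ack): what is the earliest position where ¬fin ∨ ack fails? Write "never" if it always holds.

3

Check ¬fin ∨ ack at each position in order: 0 ✓, 1 ✓, 2 ✓.
At position 3 the labels are {fin, rst}, so ¬fin ∨ ack is false there. This is the first violation.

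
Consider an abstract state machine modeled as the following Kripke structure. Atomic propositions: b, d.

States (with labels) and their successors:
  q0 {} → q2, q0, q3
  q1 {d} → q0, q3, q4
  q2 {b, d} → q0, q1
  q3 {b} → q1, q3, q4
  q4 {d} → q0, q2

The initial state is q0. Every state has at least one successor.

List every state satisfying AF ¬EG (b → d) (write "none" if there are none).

States satisfying ¬EG (b → d): {q3}.
States satisfying AF ¬EG (b → d): {q3}.

{q3}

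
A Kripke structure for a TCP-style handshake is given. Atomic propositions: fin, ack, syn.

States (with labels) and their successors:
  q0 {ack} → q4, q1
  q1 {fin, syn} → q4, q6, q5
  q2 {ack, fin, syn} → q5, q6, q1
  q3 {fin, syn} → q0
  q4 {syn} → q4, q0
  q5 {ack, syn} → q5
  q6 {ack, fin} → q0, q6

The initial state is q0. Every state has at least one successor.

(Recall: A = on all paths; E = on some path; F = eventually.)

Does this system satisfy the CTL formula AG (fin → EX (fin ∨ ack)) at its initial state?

Holds

States satisfying fin → EX (fin ∨ ack): {q0, q1, q2, q3, q4, q5, q6}.
States satisfying AG (fin → EX (fin ∨ ack)): {q0, q1, q2, q3, q4, q5, q6}.
Every state reachable from q0 satisfies fin → EX (fin ∨ ack).
q0 ∈ Sat(AG (fin → EX (fin ∨ ack))).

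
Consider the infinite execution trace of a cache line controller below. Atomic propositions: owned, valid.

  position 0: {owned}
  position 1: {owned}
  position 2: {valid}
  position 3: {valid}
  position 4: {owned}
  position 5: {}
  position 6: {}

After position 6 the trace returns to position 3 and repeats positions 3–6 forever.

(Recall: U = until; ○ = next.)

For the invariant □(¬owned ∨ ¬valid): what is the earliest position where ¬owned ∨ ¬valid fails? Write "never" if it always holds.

¬owned ∨ ¬valid holds at every position 0..6, and those are all the positions the trace ever visits, so the invariant □(¬owned ∨ ¬valid) is never violated.

never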